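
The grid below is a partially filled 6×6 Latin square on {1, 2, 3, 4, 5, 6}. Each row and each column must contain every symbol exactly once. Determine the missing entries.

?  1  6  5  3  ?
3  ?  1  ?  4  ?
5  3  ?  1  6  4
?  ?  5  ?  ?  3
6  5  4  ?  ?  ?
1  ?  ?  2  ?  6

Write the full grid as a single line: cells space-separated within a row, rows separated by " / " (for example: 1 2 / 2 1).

(r1,c6) = 2
(r2,c4) = 6
(r2,c6) = 5
(r3,c3) = 2
(r4,c4) = 4
(r5,c4) = 3
(r5,c6) = 1
(r6,c2) = 4
(r6,c3) = 3
(r6,c5) = 5
(r1,c1) = 4
(r2,c2) = 2
(r4,c1) = 2
(r4,c2) = 6
(r4,c5) = 1
(r5,c5) = 2

4 1 6 5 3 2 / 3 2 1 6 4 5 / 5 3 2 1 6 4 / 2 6 5 4 1 3 / 6 5 4 3 2 1 / 1 4 3 2 5 6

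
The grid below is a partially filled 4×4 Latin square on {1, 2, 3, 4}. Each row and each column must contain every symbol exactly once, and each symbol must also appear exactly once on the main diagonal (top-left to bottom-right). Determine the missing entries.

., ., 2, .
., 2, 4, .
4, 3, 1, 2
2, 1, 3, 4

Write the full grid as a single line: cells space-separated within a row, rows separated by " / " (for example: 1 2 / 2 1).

3 4 2 1 / 1 2 4 3 / 4 3 1 2 / 2 1 3 4

(r1,c1) = 3
(r1,c2) = 4
(r1,c4) = 1
(r2,c1) = 1
(r2,c4) = 3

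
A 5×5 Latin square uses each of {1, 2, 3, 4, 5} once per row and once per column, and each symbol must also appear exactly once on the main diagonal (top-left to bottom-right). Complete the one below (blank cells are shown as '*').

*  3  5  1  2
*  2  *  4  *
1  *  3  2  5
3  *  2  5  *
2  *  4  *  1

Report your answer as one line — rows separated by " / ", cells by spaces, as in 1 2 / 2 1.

(r1,c1) = 4
(r2,c1) = 5
(r2,c3) = 1
(r2,c5) = 3
(r3,c2) = 4
(r4,c2) = 1
(r4,c5) = 4
(r5,c2) = 5
(r5,c4) = 3

4 3 5 1 2 / 5 2 1 4 3 / 1 4 3 2 5 / 3 1 2 5 4 / 2 5 4 3 1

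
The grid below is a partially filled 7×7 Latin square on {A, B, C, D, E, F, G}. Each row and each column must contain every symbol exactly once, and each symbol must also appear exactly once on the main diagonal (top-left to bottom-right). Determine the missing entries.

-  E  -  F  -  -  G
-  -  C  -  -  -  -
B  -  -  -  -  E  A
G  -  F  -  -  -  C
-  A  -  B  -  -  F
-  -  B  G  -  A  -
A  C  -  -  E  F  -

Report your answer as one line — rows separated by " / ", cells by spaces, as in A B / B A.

C E A F D B G / E F C A B G D / B G D C F E A / G B F E A D C / D A E B G C F / F D B G C A E / A C G D E F B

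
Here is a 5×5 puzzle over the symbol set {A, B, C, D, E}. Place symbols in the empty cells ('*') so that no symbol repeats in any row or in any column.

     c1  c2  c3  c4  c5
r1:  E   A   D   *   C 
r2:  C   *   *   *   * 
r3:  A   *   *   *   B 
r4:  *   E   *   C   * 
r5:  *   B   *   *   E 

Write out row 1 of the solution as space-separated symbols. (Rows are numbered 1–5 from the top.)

E A D B C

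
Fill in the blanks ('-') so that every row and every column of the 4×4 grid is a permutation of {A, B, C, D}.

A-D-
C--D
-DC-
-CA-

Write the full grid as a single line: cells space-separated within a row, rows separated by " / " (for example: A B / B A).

Cell (r1,c2): row 1 has {A,D}; column 2 has {C,D} → B.
Cell (r1,c4): row 1 has {A,B,D}; column 4 has {D} → C.
Cell (r2,c2): row 2 has {C,D}; column 2 has {B,C,D} → A.
Cell (r2,c3): row 2 has {A,C,D}; column 3 has {A,C,D} → B.
Cell (r3,c1): row 3 has {C,D}; column 1 has {A,C} → B.
Cell (r3,c4): row 3 has {B,C,D}; column 4 has {C,D} → A.
Cell (r4,c1): row 4 has {A,C}; column 1 has {A,B,C} → D.
Cell (r4,c4): row 4 has {A,C,D}; column 4 has {A,C,D} → B.

A B D C / C A B D / B D C A / D C A B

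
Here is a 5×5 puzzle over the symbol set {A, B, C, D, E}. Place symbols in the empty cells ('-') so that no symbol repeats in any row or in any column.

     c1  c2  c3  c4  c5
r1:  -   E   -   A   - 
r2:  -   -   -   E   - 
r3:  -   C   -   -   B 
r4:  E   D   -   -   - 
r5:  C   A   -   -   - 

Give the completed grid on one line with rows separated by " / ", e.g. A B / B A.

B E C A D / D B A E C / A C E D B / E D B C A / C A D B E

row 2 has {E}; column 2 has {A,C,D,E} — only B is left for (r2,c2).
row 3 has {B,C}; column 4 has {A,E} — only D is left for (r3,c4).
row 5 has {A,C}; column 4 has {A,D,E} — only B is left for (r5,c4).
row 3 has {B,C,D}; column 1 has {C,E} — only A is left for (r3,c1).
row 3 has {A,B,C,D}; column 3 is empty so far — only E is left for (r3,c3).
row 4 has {D,E}; column 4 has {A,B,D,E} — only C is left for (r4,c4).
row 4 has {C,D,E}; column 5 has {B} — only A is left for (r4,c5).
row 5 has {A,B,C}; column 3 has {E} — only D is left for (r5,c3).
row 5 has {A,B,C,D}; column 5 has {A,B} — only E is left for (r5,c5).
row 2 has {B,E}; column 1 has {A,C,E} — only D is left for (r2,c1).
row 2 has {B,D,E}; column 5 has {A,B,E} — only C is left for (r2,c5).
row 4 has {A,C,D,E}; column 3 has {D,E} — only B is left for (r4,c3).
row 1 has {A,E}; column 1 has {A,C,D,E} — only B is left for (r1,c1).
row 1 has {A,B,E}; column 3 has {B,D,E} — only C is left for (r1,c3).
row 1 has {A,B,C,E}; column 5 has {A,B,C,E} — only D is left for (r1,c5).
row 2 has {B,C,D,E}; column 3 has {B,C,D,E} — only A is left for (r2,c3).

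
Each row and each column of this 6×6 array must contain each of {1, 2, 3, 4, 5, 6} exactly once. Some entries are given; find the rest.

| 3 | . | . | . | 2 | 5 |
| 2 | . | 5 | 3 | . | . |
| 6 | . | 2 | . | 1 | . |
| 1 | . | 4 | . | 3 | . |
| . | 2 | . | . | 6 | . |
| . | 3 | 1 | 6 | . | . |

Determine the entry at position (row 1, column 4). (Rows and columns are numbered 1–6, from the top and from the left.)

4

(r1,c3) = 6
(r2,c5) = 4
(r5,c3) = 3
(r6,c5) = 5
(r6,c1) = 4
(r6,c6) = 2
(r4,c6) = 6
(r5,c1) = 5
(r2,c6) = 1
(r4,c2) = 5
(r4,c4) = 2
(r5,c6) = 4
(r2,c2) = 6
(r3,c2) = 4
(r3,c4) = 5
(r3,c6) = 3
(r5,c4) = 1
(r1,c2) = 1
(r1,c4) = 4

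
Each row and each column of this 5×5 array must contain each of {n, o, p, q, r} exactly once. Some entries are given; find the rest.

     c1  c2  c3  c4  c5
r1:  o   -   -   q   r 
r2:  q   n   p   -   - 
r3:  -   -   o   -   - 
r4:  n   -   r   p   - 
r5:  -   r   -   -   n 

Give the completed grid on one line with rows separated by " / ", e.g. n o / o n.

o p n q r / q n p r o / r q o n p / n o r p q / p r q o n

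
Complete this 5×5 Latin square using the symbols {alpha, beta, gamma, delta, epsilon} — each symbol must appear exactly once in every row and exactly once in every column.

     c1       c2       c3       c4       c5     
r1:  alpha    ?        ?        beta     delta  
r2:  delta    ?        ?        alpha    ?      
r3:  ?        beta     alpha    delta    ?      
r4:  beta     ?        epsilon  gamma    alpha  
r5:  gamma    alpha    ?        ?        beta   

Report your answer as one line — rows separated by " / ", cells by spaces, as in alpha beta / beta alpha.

alpha epsilon gamma beta delta / delta gamma beta alpha epsilon / epsilon beta alpha delta gamma / beta delta epsilon gamma alpha / gamma alpha delta epsilon beta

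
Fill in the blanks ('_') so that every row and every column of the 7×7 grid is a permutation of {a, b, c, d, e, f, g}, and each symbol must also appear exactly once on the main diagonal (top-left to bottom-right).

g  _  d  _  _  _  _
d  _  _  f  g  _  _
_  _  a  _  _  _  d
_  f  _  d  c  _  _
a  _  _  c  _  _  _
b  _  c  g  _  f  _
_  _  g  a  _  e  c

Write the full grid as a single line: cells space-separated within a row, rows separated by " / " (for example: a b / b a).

g c d e a b f / d b e f g c a / c e a b f g d / e f b d c a g / a g f c e d b / b a c g d f e / f d g a b e c

(r4,c1) = e
(r4,c3) = b
(r7,c1) = f
(r2,c3) = e
(r3,c1) = c
(r5,c3) = f
(r2,c2) = b
(r2,c7) = a
(r4,c7) = g
(r5,c5) = e
(r5,c7) = b
(r6,c7) = e
(r7,c2) = d
(r7,c5) = b
(r1,c7) = f
(r2,c6) = c
(r3,c5) = f
(r4,c6) = a
(r5,c2) = g
(r5,c6) = d
(r6,c2) = a
(r6,c5) = d
(r1,c5) = a
(r1,c6) = b
(r3,c2) = e
(r3,c4) = b
(r3,c6) = g
(r1,c2) = c
(r1,c4) = e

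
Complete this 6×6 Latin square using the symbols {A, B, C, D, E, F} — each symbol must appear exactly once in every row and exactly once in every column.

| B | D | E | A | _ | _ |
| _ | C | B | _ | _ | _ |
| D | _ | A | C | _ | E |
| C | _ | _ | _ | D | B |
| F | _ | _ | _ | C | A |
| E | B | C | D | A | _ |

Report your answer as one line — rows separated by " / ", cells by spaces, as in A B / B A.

(r1,c5) = F
(r1,c6) = C
(r2,c1) = A
(r2,c5) = E
(r3,c2) = F
(r3,c5) = B
(r4,c3) = F
(r4,c4) = E
(r5,c2) = E
(r5,c3) = D
(r5,c4) = B
(r6,c6) = F
(r2,c4) = F
(r2,c6) = D
(r4,c2) = A

B D E A F C / A C B F E D / D F A C B E / C A F E D B / F E D B C A / E B C D A F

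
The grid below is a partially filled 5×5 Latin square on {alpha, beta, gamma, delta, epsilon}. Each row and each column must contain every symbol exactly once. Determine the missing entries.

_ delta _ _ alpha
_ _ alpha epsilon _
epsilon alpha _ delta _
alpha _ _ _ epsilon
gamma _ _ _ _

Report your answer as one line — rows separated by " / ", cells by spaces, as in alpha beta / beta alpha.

Cell (r1,c1): row 1 has {alpha,delta}; column 1 has {alpha,gamma,epsilon} → beta.
Cell (r1,c4): row 1 has {alpha,beta,delta}; column 4 has {delta,epsilon} → gamma.
Cell (r2,c1): row 2 has {alpha,epsilon}; column 1 has {alpha,beta,gamma,epsilon} → delta.
Cell (r4,c4): row 4 has {alpha,epsilon}; column 4 has {gamma,delta,epsilon} → beta.
Cell (r5,c4): row 5 has {gamma}; column 4 has {beta,gamma,delta,epsilon} → alpha.
Cell (r1,c3): row 1 has {alpha,beta,gamma,delta}; column 3 has {alpha} → epsilon.
Cell (r4,c2): row 4 has {alpha,beta,epsilon}; column 2 has {alpha,delta} → gamma.
Cell (r4,c3): row 4 has {alpha,beta,gamma,epsilon}; column 3 has {alpha,epsilon} → delta.
Cell (r5,c3): row 5 has {alpha,gamma}; column 3 has {alpha,delta,epsilon} → beta.
Cell (r5,c5): row 5 has {alpha,beta,gamma}; column 5 has {alpha,epsilon} → delta.
Cell (r2,c2): row 2 has {alpha,delta,epsilon}; column 2 has {alpha,gamma,delta} → beta.
Cell (r2,c5): row 2 has {alpha,beta,delta,epsilon}; column 5 has {alpha,delta,epsilon} → gamma.
Cell (r3,c3): row 3 has {alpha,delta,epsilon}; column 3 has {alpha,beta,delta,epsilon} → gamma.
Cell (r3,c5): row 3 has {alpha,gamma,delta,epsilon}; column 5 has {alpha,gamma,delta,epsilon} → beta.
Cell (r5,c2): row 5 has {alpha,beta,gamma,delta}; column 2 has {alpha,beta,gamma,delta} → epsilon.

beta delta epsilon gamma alpha / delta beta alpha epsilon gamma / epsilon alpha gamma delta beta / alpha gamma delta beta epsilon / gamma epsilon beta alpha delta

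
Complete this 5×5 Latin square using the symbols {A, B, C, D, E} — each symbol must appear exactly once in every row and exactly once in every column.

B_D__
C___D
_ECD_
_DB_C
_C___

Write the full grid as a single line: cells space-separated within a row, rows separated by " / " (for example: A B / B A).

B A D C E / C B A E D / A E C D B / E D B A C / D C E B A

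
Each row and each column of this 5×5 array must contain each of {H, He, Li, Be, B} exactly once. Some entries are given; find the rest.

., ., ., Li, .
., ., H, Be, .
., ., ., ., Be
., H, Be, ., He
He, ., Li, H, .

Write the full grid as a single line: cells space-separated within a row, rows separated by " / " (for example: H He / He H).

Be B He Li H / B He H Be Li / H Li B He Be / Li H Be B He / He Be Li H B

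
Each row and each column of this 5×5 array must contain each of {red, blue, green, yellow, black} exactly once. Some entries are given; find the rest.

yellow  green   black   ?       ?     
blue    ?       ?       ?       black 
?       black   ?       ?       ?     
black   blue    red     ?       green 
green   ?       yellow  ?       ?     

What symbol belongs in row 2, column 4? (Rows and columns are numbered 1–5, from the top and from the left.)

red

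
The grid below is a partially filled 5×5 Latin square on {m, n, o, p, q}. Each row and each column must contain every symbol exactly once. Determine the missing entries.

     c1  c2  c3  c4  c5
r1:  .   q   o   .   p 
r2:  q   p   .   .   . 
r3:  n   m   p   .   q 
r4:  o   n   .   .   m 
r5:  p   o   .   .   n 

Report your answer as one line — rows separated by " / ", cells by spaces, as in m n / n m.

At row 1, column 1: row 1 has {o,p,q}; column 1 has {n,o,p,q}; that leaves m.
At row 1, column 4: row 1 has {m,o,p,q}; column 4 is empty so far; that leaves n.
At row 2, column 5: row 2 has {p,q}; column 5 has {m,n,p,q}; that leaves o.
At row 3, column 4: row 3 has {m,n,p,q}; column 4 has {n}; that leaves o.
At row 4, column 3: row 4 has {m,n,o}; column 3 has {o,p}; that leaves q.
At row 4, column 4: row 4 has {m,n,o,q}; column 4 has {n,o}; that leaves p.
At row 5, column 3: row 5 has {n,o,p}; column 3 has {o,p,q}; that leaves m.
At row 5, column 4: row 5 has {m,n,o,p}; column 4 has {n,o,p}; that leaves q.
At row 2, column 3: row 2 has {o,p,q}; column 3 has {m,o,p,q}; that leaves n.
At row 2, column 4: row 2 has {n,o,p,q}; column 4 has {n,o,p,q}; that leaves m.

m q o n p / q p n m o / n m p o q / o n q p m / p o m q n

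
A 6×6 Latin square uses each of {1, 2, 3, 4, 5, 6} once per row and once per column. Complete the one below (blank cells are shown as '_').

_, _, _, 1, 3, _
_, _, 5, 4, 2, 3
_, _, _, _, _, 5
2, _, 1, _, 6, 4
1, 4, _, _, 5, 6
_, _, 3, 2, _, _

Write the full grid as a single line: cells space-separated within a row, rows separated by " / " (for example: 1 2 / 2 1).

4 5 6 1 3 2 / 6 1 5 4 2 3 / 3 2 4 6 1 5 / 2 3 1 5 6 4 / 1 4 2 3 5 6 / 5 6 3 2 4 1

(r1,c6): row 1 has {1,3}; column 6 has {3,4,5,6}, so it must be 2.
(r2,c1): row 2 has {2,3,4,5}; column 1 has {1,2}, so it must be 6.
(r2,c2): row 2 has {2,3,4,5,6}; column 2 has {4}, so it must be 1.
(r5,c3): row 5 has {1,4,5,6}; column 3 has {1,3,5}, so it must be 2.
(r5,c4): row 5 has {1,2,4,5,6}; column 4 has {1,2,4}, so it must be 3.
(r6,c6): row 6 has {2,3}; column 6 has {2,3,4,5,6}, so it must be 1.
(r3,c4): row 3 has {5}; column 4 has {1,2,3,4}, so it must be 6.
(r4,c4): row 4 has {1,2,4,6}; column 4 has {1,2,3,4,6}, so it must be 5.
(r6,c5): row 6 has {1,2,3}; column 5 has {2,3,5,6}, so it must be 4.
(r3,c3): row 3 has {5,6}; column 3 has {1,2,3,5}, so it must be 4.
(r3,c5): row 3 has {4,5,6}; column 5 has {2,3,4,5,6}, so it must be 1.
(r4,c2): row 4 has {1,2,4,5,6}; column 2 has {1,4}, so it must be 3.
(r6,c1): row 6 has {1,2,3,4}; column 1 has {1,2,6}, so it must be 5.
(r6,c2): row 6 has {1,2,3,4,5}; column 2 has {1,3,4}, so it must be 6.
(r1,c1): row 1 has {1,2,3}; column 1 has {1,2,5,6}, so it must be 4.
(r1,c2): row 1 has {1,2,3,4}; column 2 has {1,3,4,6}, so it must be 5.
(r1,c3): row 1 has {1,2,3,4,5}; column 3 has {1,2,3,4,5}, so it must be 6.
(r3,c1): row 3 has {1,4,5,6}; column 1 has {1,2,4,5,6}, so it must be 3.
(r3,c2): row 3 has {1,3,4,5,6}; column 2 has {1,3,4,5,6}, so it must be 2.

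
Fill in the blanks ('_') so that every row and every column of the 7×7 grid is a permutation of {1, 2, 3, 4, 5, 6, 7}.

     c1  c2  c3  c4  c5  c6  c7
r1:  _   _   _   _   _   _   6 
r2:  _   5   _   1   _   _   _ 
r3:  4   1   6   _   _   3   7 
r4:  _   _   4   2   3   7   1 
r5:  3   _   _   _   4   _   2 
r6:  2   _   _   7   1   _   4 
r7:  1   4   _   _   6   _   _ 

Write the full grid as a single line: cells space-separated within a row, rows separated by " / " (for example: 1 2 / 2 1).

7 2 3 4 5 1 6 / 6 5 2 1 7 4 3 / 4 1 6 5 2 3 7 / 5 6 4 2 3 7 1 / 3 7 1 6 4 5 2 / 2 3 5 7 1 6 4 / 1 4 7 3 6 2 5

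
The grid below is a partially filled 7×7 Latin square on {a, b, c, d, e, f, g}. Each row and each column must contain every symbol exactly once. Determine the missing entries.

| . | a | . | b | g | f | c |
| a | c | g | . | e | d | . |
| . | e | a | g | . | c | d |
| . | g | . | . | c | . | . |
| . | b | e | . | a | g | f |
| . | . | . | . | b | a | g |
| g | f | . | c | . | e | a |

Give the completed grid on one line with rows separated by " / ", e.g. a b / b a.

e a d b g f c / a c g f e d b / b e a g f c d / d g f a c b e / c b e d a g f / f d c e b a g / g f b c d e a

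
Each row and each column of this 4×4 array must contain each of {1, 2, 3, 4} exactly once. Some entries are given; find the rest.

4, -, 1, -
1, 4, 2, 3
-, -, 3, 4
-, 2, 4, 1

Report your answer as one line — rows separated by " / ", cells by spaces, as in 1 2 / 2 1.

4 3 1 2 / 1 4 2 3 / 2 1 3 4 / 3 2 4 1

At row 1, column 2: row 1 has {1,4}; column 2 has {2,4}; that leaves 3.
At row 1, column 4: row 1 has {1,3,4}; column 4 has {1,3,4}; that leaves 2.
At row 3, column 1: row 3 has {3,4}; column 1 has {1,4}; that leaves 2.
At row 3, column 2: row 3 has {2,3,4}; column 2 has {2,3,4}; that leaves 1.
At row 4, column 1: row 4 has {1,2,4}; column 1 has {1,2,4}; that leaves 3.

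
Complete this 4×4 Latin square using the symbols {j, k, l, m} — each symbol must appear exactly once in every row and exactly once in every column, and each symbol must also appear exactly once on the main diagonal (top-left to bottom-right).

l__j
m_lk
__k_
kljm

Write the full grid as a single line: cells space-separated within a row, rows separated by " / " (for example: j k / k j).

l k m j / m j l k / j m k l / k l j m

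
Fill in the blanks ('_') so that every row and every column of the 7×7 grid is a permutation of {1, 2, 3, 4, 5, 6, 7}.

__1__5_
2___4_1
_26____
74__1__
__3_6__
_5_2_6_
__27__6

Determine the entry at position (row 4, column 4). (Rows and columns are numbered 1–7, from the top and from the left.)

6

(r4,c3) = 5
(r2,c3) = 7
(r2,c6) = 3
(r4,c6) = 2
(r4,c7) = 3
(r6,c3) = 4
(r6,c7) = 7
(r2,c2) = 6
(r2,c4) = 5
(r4,c4) = 6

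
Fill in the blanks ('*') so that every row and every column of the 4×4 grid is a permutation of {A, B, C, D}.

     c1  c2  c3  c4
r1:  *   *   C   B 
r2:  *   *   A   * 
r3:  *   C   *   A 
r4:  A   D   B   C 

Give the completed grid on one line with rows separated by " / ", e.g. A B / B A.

D A C B / C B A D / B C D A / A D B C

(r1,c1) = D
(r1,c2) = A
(r2,c2) = B
(r2,c4) = D
(r3,c1) = B
(r3,c3) = D
(r2,c1) = C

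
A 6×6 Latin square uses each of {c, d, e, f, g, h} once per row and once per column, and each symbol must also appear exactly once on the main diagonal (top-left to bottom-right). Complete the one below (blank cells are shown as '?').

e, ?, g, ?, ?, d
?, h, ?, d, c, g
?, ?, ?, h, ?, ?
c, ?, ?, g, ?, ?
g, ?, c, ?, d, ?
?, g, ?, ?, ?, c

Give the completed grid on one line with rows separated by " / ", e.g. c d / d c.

row 2 has {c,d,g,h}; column 1 has {c,e,g} — only f is left for (r2,c1).
row 2 has {c,d,f,g,h}; column 3 has {c,g} — only e is left for (r2,c3).
row 3 has {h}; column 1 has {c,e,f,g} — only d is left for (r3,c1).
row 3 has {d,h}; column 3 has {c,e,g}; the diagonal has {c,d,e,g,h} — only f is left for (r3,c3).
row 3 has {d,f,h}; column 6 has {c,d,g} — only e is left for (r3,c6).
row 6 has {c,g}; column 1 has {c,d,e,f,g} — only h is left for (r6,c1).
row 6 has {c,g,h}; column 3 has {c,e,f,g} — only d is left for (r6,c3).
row 3 has {d,e,f,h}; column 2 has {g,h} — only c is left for (r3,c2).
row 3 has {c,d,e,f,h}; column 5 has {c,d} — only g is left for (r3,c5).
row 4 has {c,g}; column 3 has {c,d,e,f,g} — only h is left for (r4,c3).
row 4 has {c,g,h}; column 6 has {c,d,e,g} — only f is left for (r4,c6).
row 5 has {c,d,g}; column 6 has {c,d,e,f,g} — only h is left for (r5,c6).
row 1 has {d,e,g}; column 2 has {c,g,h} — only f is left for (r1,c2).
row 1 has {d,e,f,g}; column 4 has {d,g,h} — only c is left for (r1,c4).
row 1 has {c,d,e,f,g}; column 5 has {c,d,g} — only h is left for (r1,c5).
row 4 has {c,f,g,h}; column 5 has {c,d,g,h} — only e is left for (r4,c5).
row 5 has {c,d,g,h}; column 2 has {c,f,g,h} — only e is left for (r5,c2).
row 5 has {c,d,e,g,h}; column 4 has {c,d,g,h} — only f is left for (r5,c4).
row 6 has {c,d,g,h}; column 4 has {c,d,f,g,h} — only e is left for (r6,c4).
row 6 has {c,d,e,g,h}; column 5 has {c,d,e,g,h} — only f is left for (r6,c5).
row 4 has {c,e,f,g,h}; column 2 has {c,e,f,g,h} — only d is left for (r4,c2).

e f g c h d / f h e d c g / d c f h g e / c d h g e f / g e c f d h / h g d e f c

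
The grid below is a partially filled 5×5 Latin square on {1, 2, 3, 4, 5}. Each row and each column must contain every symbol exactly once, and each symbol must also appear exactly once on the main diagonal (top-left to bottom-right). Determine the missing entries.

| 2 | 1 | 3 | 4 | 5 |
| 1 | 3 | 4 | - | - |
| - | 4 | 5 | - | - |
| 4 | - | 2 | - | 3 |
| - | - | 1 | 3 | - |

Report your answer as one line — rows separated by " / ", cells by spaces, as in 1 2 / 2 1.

Cell (r2,c5): row 2 has {1,3,4}; column 5 has {3,5} → 2.
Cell (r3,c1): row 3 has {4,5}; column 1 has {1,2,4} → 3.
Cell (r3,c5): row 3 has {3,4,5}; column 5 has {2,3,5} → 1.
Cell (r4,c2): row 4 has {2,3,4}; column 2 has {1,3,4} → 5.
Cell (r4,c4): row 4 has {2,3,4,5}; column 4 has {3,4}; the diagonal has {2,3,5} → 1.
Cell (r5,c1): row 5 has {1,3}; column 1 has {1,2,3,4} → 5.
Cell (r5,c2): row 5 has {1,3,5}; column 2 has {1,3,4,5} → 2.
Cell (r5,c5): row 5 has {1,2,3,5}; column 5 has {1,2,3,5}; the diagonal has {1,2,3,5} → 4.
Cell (r2,c4): row 2 has {1,2,3,4}; column 4 has {1,3,4} → 5.
Cell (r3,c4): row 3 has {1,3,4,5}; column 4 has {1,3,4,5} → 2.

2 1 3 4 5 / 1 3 4 5 2 / 3 4 5 2 1 / 4 5 2 1 3 / 5 2 1 3 4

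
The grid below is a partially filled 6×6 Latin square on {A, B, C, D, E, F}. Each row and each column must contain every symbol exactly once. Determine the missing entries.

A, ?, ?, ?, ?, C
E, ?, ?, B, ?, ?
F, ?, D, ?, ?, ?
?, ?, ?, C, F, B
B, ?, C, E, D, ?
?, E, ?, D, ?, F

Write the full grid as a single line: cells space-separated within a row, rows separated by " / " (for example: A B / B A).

A D B F E C / E C F B A D / F B D A C E / D A E C F B / B F C E D A / C E A D B F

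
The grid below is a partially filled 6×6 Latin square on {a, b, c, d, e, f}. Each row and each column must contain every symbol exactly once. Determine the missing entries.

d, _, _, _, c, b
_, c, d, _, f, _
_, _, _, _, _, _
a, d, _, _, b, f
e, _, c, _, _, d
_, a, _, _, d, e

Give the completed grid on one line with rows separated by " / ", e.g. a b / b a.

At row 2, column 1: row 2 has {c,d,f}; column 1 has {a,d,e}; that leaves b.
At row 2, column 6: row 2 has {b,c,d,f}; column 6 has {b,d,e,f}; that leaves a.
At row 3, column 6: row 3 is empty so far; column 6 has {a,b,d,e,f}; that leaves c.
At row 4, column 3: row 4 has {a,b,d,f}; column 3 has {c,d}; that leaves e.
At row 4, column 4: row 4 has {a,b,d,e,f}; column 4 is empty so far; that leaves c.
At row 5, column 5: row 5 has {c,d,e}; column 5 has {b,c,d,f}; that leaves a.
At row 2, column 4: row 2 has {a,b,c,d,f}; column 4 has {c}; that leaves e.
At row 3, column 1: row 3 has {c}; column 1 has {a,b,d,e}; that leaves f.
At row 3, column 5: row 3 has {c,f}; column 5 has {a,b,c,d,f}; that leaves e.
At row 6, column 1: row 6 has {a,d,e}; column 1 has {a,b,d,e,f}; that leaves c.
At row 3, column 2: row 3 has {c,e,f}; column 2 has {a,c,d}; that leaves b.
At row 3, column 3: row 3 has {b,c,e,f}; column 3 has {c,d,e}; that leaves a.
At row 3, column 4: row 3 has {a,b,c,e,f}; column 4 has {c,e}; that leaves d.
At row 5, column 2: row 5 has {a,c,d,e}; column 2 has {a,b,c,d}; that leaves f.
At row 5, column 4: row 5 has {a,c,d,e,f}; column 4 has {c,d,e}; that leaves b.
At row 6, column 4: row 6 has {a,c,d,e}; column 4 has {b,c,d,e}; that leaves f.
At row 1, column 2: row 1 has {b,c,d}; column 2 has {a,b,c,d,f}; that leaves e.
At row 1, column 3: row 1 has {b,c,d,e}; column 3 has {a,c,d,e}; that leaves f.
At row 1, column 4: row 1 has {b,c,d,e,f}; column 4 has {b,c,d,e,f}; that leaves a.
At row 6, column 3: row 6 has {a,c,d,e,f}; column 3 has {a,c,d,e,f}; that leaves b.

d e f a c b / b c d e f a / f b a d e c / a d e c b f / e f c b a d / c a b f d e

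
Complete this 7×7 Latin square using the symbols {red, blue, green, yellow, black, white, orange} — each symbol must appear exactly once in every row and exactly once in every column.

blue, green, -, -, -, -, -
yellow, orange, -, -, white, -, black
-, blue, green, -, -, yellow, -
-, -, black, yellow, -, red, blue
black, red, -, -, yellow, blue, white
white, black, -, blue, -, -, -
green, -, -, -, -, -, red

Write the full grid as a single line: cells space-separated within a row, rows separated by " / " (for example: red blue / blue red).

blue green red black orange white yellow / yellow orange blue red white green black / red blue green white black yellow orange / orange white black yellow green red blue / black red orange green yellow blue white / white black yellow blue red orange green / green yellow white orange blue black red

At row 2, column 6: row 2 has {yellow,black,white,orange}; column 6 has {red,blue,yellow}; that leaves green.
At row 3, column 7: row 3 has {blue,green,yellow}; column 7 has {red,blue,black,white}; that leaves orange.
At row 4, column 1: row 4 has {red,blue,yellow,black}; column 1 has {blue,green,yellow,black,white}; that leaves orange.
At row 4, column 2: row 4 has {red,blue,yellow,black,orange}; column 2 has {red,blue,green,black,orange}; that leaves white.
At row 4, column 5: row 4 has {red,blue,yellow,black,white,orange}; column 5 has {yellow,white}; that leaves green.
At row 5, column 3: row 5 has {red,blue,yellow,black,white}; column 3 has {green,black}; that leaves orange.
At row 5, column 4: row 5 has {red,blue,yellow,black,white,orange}; column 4 has {blue,yellow}; that leaves green.
At row 6, column 6: row 6 has {blue,black,white}; column 6 has {red,blue,green,yellow}; that leaves orange.
At row 7, column 2: row 7 has {red,green}; column 2 has {red,blue,green,black,white,orange}; that leaves yellow.
At row 1, column 7: row 1 has {blue,green}; column 7 has {red,blue,black,white,orange}; that leaves yellow.
At row 2, column 4: row 2 has {green,yellow,black,white,orange}; column 4 has {blue,green,yellow}; that leaves red.
At row 3, column 1: row 3 has {blue,green,yellow,orange}; column 1 has {blue,green,yellow,black,white,orange}; that leaves red.
At row 3, column 5: row 3 has {red,blue,green,yellow,orange}; column 5 has {green,yellow,white}; that leaves black.
At row 6, column 5: row 6 has {blue,black,white,orange}; column 5 has {green,yellow,black,white}; that leaves red.
At row 6, column 7: row 6 has {red,blue,black,white,orange}; column 7 has {red,blue,yellow,black,white,orange}; that leaves green.
At row 1, column 5: row 1 has {blue,green,yellow}; column 5 has {red,green,yellow,black,white}; that leaves orange.
At row 2, column 3: row 2 has {red,green,yellow,black,white,orange}; column 3 has {green,black,orange}; that leaves blue.
At row 3, column 4: row 3 has {red,blue,green,yellow,black,orange}; column 4 has {red,blue,green,yellow}; that leaves white.
At row 6, column 3: row 6 has {red,blue,green,black,white,orange}; column 3 has {blue,green,black,orange}; that leaves yellow.
At row 7, column 3: row 7 has {red,green,yellow}; column 3 has {blue,green,yellow,black,orange}; that leaves white.
At row 7, column 5: row 7 has {red,green,yellow,white}; column 5 has {red,green,yellow,black,white,orange}; that leaves blue.
At row 7, column 6: row 7 has {red,blue,green,yellow,white}; column 6 has {red,blue,green,yellow,orange}; that leaves black.
At row 1, column 3: row 1 has {blue,green,yellow,orange}; column 3 has {blue,green,yellow,black,white,orange}; that leaves red.
At row 1, column 4: row 1 has {red,blue,green,yellow,orange}; column 4 has {red,blue,green,yellow,white}; that leaves black.
At row 1, column 6: row 1 has {red,blue,green,yellow,black,orange}; column 6 has {red,blue,green,yellow,black,orange}; that leaves white.
At row 7, column 4: row 7 has {red,blue,green,yellow,black,white}; column 4 has {red,blue,green,yellow,black,white}; that leaves orange.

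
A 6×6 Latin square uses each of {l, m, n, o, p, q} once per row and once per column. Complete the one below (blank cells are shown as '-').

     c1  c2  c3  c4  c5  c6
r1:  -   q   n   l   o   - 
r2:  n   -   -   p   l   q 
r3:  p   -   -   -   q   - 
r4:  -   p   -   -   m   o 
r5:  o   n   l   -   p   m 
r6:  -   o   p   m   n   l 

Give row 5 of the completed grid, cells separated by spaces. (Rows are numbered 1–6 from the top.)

o n l q p m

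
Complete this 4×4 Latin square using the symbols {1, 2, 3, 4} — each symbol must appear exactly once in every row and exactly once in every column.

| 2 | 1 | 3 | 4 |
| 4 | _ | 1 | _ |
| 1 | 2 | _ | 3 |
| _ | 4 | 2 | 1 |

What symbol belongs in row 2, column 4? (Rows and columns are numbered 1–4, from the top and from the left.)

2

Cell (r2,c2): row 2 has {1,4}; column 2 has {1,2,4} → 3.
Cell (r2,c4): row 2 has {1,3,4}; column 4 has {1,3,4} → 2.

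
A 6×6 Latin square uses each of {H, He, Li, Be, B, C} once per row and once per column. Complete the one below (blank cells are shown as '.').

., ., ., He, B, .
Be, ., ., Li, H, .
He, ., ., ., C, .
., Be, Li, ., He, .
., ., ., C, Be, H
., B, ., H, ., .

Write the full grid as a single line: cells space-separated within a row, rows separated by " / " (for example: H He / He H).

Li C H He B Be / Be He C Li H B / He H B Be C Li / H Be Li B He C / B Li He C Be H / C B Be H Li He

(r4,c4) = B
(r4,c6) = C
(r6,c5) = Li
(r3,c4) = Be
(r4,c1) = H
(r6,c1) = C
(r1,c1) = Li
(r1,c6) = Be
(r5,c1) = B
(r5,c3) = He
(r6,c3) = Be
(r6,c6) = He
(r2,c6) = B
(r3,c6) = Li
(r5,c2) = Li
(r2,c3) = C
(r3,c2) = H
(r3,c3) = B
(r1,c2) = C
(r1,c3) = H
(r2,c2) = He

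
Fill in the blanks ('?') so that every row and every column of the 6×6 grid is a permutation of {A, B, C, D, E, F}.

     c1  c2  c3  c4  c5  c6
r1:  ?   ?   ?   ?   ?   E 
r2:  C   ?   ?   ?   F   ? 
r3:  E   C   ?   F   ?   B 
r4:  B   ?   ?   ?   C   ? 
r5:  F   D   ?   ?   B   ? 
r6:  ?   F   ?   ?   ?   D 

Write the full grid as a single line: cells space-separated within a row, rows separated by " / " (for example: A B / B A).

D B F C A E / C E B D F A / E C A F D B / B A D E C F / F D E A B C / A F C B E D

row 2 has {C,F}; column 6 has {B,D,E} — only A is left for (r2,c6).
row 4 has {B,C}; column 6 has {A,B,D,E} — only F is left for (r4,c6).
row 5 has {B,D,F}; column 6 has {A,B,D,E,F} — only C is left for (r5,c6).
row 6 has {D,F}; column 1 has {B,C,E,F} — only A is left for (r6,c1).
row 6 has {A,D,F}; column 5 has {B,C,F} — only E is left for (r6,c5).
row 1 has {E}; column 1 has {A,B,C,E,F} — only D is left for (r1,c1).
row 1 has {D,E}; column 5 has {B,C,E,F} — only A is left for (r1,c5).
row 3 has {B,C,E,F}; column 5 has {A,B,C,E,F} — only D is left for (r3,c5).
row 1 has {A,D,E}; column 2 has {C,D,F} — only B is left for (r1,c2).
row 1 has {A,B,D,E}; column 4 has {F} — only C is left for (r1,c4).
row 2 has {A,C,F}; column 2 has {B,C,D,F} — only E is left for (r2,c2).
row 3 has {B,C,D,E,F}; column 3 is empty so far — only A is left for (r3,c3).
row 4 has {B,C,F}; column 2 has {B,C,D,E,F} — only A is left for (r4,c2).
row 5 has {B,C,D,F}; column 3 has {A} — only E is left for (r5,c3).
row 5 has {B,C,D,E,F}; column 4 has {C,F} — only A is left for (r5,c4).
row 6 has {A,D,E,F}; column 4 has {A,C,F} — only B is left for (r6,c4).
row 1 has {A,B,C,D,E}; column 3 has {A,E} — only F is left for (r1,c3).
row 2 has {A,C,E,F}; column 4 has {A,B,C,F} — only D is left for (r2,c4).
row 4 has {A,B,C,F}; column 3 has {A,E,F} — only D is left for (r4,c3).
row 4 has {A,B,C,D,F}; column 4 has {A,B,C,D,F} — only E is left for (r4,c4).
row 6 has {A,B,D,E,F}; column 3 has {A,D,E,F} — only C is left for (r6,c3).
row 2 has {A,C,D,E,F}; column 3 has {A,C,D,E,F} — only B is left for (r2,c3).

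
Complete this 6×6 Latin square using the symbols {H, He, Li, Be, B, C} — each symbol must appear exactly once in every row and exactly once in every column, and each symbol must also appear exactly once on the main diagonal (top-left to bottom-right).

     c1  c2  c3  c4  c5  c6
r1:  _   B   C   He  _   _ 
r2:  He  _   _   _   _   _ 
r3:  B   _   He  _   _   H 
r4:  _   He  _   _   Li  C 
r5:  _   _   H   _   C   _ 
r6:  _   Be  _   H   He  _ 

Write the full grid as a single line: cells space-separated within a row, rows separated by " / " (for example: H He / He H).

Li B C He H Be / He H Be C B Li / B C He Li Be H / H He B Be Li C / Be Li H B C He / C Be Li H He B

row 3 has {H,He,B}; column 5 has {He,Li,C} — only Be is left for (r3,c5).
row 5 has {H,C}; column 2 has {He,Be,B} — only Li is left for (r5,c2).
row 1 has {He,B,C}; column 5 has {He,Li,Be,C} — only H is left for (r1,c5).
row 2 has {He}; column 2 has {He,Li,Be,B}; the diagonal has {He,C} — only H is left for (r2,c2).
row 2 has {H,He}; column 5 has {H,He,Li,Be,C} — only B is left for (r2,c5).
row 3 has {H,He,Be,B}; column 2 has {H,He,Li,Be,B} — only C is left for (r3,c2).
row 3 has {H,He,Be,B,C}; column 4 has {H,He} — only Li is left for (r3,c4).
row 5 has {H,Li,C}; column 1 has {He,B} — only Be is left for (r5,c1).
row 5 has {H,Li,Be,C}; column 4 has {H,He,Li} — only B is left for (r5,c4).
row 5 has {H,Li,Be,B,C}; column 6 has {H,C} — only He is left for (r5,c6).
row 1 has {H,He,B,C}; column 1 has {He,Be,B}; the diagonal has {H,He,C} — only Li is left for (r1,c1).
row 1 has {H,He,Li,B,C}; column 6 has {H,He,C} — only Be is left for (r1,c6).
row 2 has {H,He,B}; column 6 has {H,He,Be,C} — only Li is left for (r2,c6).
row 4 has {He,Li,C}; column 1 has {He,Li,Be,B} — only H is left for (r4,c1).
row 4 has {H,He,Li,C}; column 4 has {H,He,Li,B}; the diagonal has {H,He,Li,C} — only Be is left for (r4,c4).
row 6 has {H,He,Be}; column 1 has {H,He,Li,Be,B} — only C is left for (r6,c1).
row 6 has {H,He,Be,C}; column 6 has {H,He,Li,Be,C}; the diagonal has {H,He,Li,Be,C} — only B is left for (r6,c6).
row 2 has {H,He,Li,B}; column 3 has {H,He,C} — only Be is left for (r2,c3).
row 2 has {H,He,Li,Be,B}; column 4 has {H,He,Li,Be,B} — only C is left for (r2,c4).
row 4 has {H,He,Li,Be,C}; column 3 has {H,He,Be,C} — only B is left for (r4,c3).
row 6 has {H,He,Be,B,C}; column 3 has {H,He,Be,B,C} — only Li is left for (r6,c3).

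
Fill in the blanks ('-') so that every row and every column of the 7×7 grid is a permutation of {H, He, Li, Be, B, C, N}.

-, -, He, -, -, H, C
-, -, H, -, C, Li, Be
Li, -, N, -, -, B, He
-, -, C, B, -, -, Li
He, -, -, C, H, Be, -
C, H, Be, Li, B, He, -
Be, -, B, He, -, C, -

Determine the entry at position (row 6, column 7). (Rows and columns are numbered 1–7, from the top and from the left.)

N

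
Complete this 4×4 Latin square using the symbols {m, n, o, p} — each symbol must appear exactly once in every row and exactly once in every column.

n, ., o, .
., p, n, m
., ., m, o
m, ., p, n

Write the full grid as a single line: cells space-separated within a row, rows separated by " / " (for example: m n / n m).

n m o p / o p n m / p n m o / m o p n

row 1 has {n,o}; column 2 has {p} — only m is left for (r1,c2).
row 1 has {m,n,o}; column 4 has {m,n,o} — only p is left for (r1,c4).
row 2 has {m,n,p}; column 1 has {m,n} — only o is left for (r2,c1).
row 3 has {m,o}; column 1 has {m,n,o} — only p is left for (r3,c1).
row 3 has {m,o,p}; column 2 has {m,p} — only n is left for (r3,c2).
row 4 has {m,n,p}; column 2 has {m,n,p} — only o is left for (r4,c2).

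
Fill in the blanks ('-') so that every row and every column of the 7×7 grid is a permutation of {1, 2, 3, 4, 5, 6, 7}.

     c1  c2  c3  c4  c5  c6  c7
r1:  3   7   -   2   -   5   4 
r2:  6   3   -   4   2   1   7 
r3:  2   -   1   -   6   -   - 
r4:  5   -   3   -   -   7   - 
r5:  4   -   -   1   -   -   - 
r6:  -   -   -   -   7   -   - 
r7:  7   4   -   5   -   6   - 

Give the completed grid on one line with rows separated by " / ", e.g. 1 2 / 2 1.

(r1,c3): row 1 has {2,3,4,5,7}; column 3 has {1,3}, so it must be 6.
(r1,c5): row 1 has {2,3,4,5,6,7}; column 5 has {2,6,7}, so it must be 1.
(r2,c3): row 2 has {1,2,3,4,6,7}; column 3 has {1,3,6}, so it must be 5.
(r3,c2): row 3 has {1,2,6}; column 2 has {3,4,7}, so it must be 5.
(r3,c7): row 3 has {1,2,5,6}; column 7 has {4,7}, so it must be 3.
(r4,c4): row 4 has {3,5,7}; column 4 has {1,2,4,5}, so it must be 6.
(r4,c5): row 4 has {3,5,6,7}; column 5 has {1,2,6,7}, so it must be 4.
(r6,c1): row 6 has {7}; column 1 has {2,3,4,5,6,7}, so it must be 1.
(r6,c4): row 6 has {1,7}; column 4 has {1,2,4,5,6}, so it must be 3.
(r7,c3): row 7 has {4,5,6,7}; column 3 has {1,3,5,6}, so it must be 2.
(r7,c5): row 7 has {2,4,5,6,7}; column 5 has {1,2,4,6,7}, so it must be 3.
(r7,c7): row 7 has {2,3,4,5,6,7}; column 7 has {3,4,7}, so it must be 1.
(r3,c4): row 3 has {1,2,3,5,6}; column 4 has {1,2,3,4,5,6}, so it must be 7.
(r3,c6): row 3 has {1,2,3,5,6,7}; column 6 has {1,5,6,7}, so it must be 4.
(r4,c7): row 4 has {3,4,5,6,7}; column 7 has {1,3,4,7}, so it must be 2.
(r5,c3): row 5 has {1,4}; column 3 has {1,2,3,5,6}, so it must be 7.
(r5,c5): row 5 has {1,4,7}; column 5 has {1,2,3,4,6,7}, so it must be 5.
(r5,c7): row 5 has {1,4,5,7}; column 7 has {1,2,3,4,7}, so it must be 6.
(r6,c3): row 6 has {1,3,7}; column 3 has {1,2,3,5,6,7}, so it must be 4.
(r6,c6): row 6 has {1,3,4,7}; column 6 has {1,4,5,6,7}, so it must be 2.
(r6,c7): row 6 has {1,2,3,4,7}; column 7 has {1,2,3,4,6,7}, so it must be 5.
(r4,c2): row 4 has {2,3,4,5,6,7}; column 2 has {3,4,5,7}, so it must be 1.
(r5,c2): row 5 has {1,4,5,6,7}; column 2 has {1,3,4,5,7}, so it must be 2.
(r5,c6): row 5 has {1,2,4,5,6,7}; column 6 has {1,2,4,5,6,7}, so it must be 3.
(r6,c2): row 6 has {1,2,3,4,5,7}; column 2 has {1,2,3,4,5,7}, so it must be 6.

3 7 6 2 1 5 4 / 6 3 5 4 2 1 7 / 2 5 1 7 6 4 3 / 5 1 3 6 4 7 2 / 4 2 7 1 5 3 6 / 1 6 4 3 7 2 5 / 7 4 2 5 3 6 1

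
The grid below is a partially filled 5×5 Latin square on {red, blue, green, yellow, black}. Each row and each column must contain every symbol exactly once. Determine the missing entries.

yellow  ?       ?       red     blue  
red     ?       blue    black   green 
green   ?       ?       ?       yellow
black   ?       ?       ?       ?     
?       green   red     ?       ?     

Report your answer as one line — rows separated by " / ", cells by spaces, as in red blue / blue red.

(r1,c2) = black
(r1,c3) = green
(r2,c2) = yellow
(r3,c3) = black
(r3,c4) = blue
(r4,c3) = yellow
(r4,c4) = green
(r4,c5) = red
(r5,c1) = blue
(r5,c4) = yellow
(r5,c5) = black
(r3,c2) = red
(r4,c2) = blue

yellow black green red blue / red yellow blue black green / green red black blue yellow / black blue yellow green red / blue green red yellow black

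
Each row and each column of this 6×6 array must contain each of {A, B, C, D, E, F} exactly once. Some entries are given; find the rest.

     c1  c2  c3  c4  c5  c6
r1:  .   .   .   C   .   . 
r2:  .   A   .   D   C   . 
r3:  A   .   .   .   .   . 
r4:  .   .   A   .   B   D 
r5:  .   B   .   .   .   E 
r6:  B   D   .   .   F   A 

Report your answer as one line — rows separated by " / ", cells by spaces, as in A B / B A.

D E B C A F / F A E D C B / A F D B E C / E C A F B D / C B F A D E / B D C E F A

(r6,c4) = E
(r4,c4) = F
(r5,c4) = A
(r5,c5) = D
(r6,c3) = C
(r3,c4) = B
(r3,c5) = E
(r5,c3) = F
(r1,c5) = A
(r3,c3) = D
(r5,c1) = C
(r4,c1) = E
(r4,c2) = C
(r2,c1) = F
(r2,c6) = B
(r3,c2) = F
(r3,c6) = C
(r1,c1) = D
(r1,c2) = E
(r1,c3) = B
(r1,c6) = F
(r2,c3) = E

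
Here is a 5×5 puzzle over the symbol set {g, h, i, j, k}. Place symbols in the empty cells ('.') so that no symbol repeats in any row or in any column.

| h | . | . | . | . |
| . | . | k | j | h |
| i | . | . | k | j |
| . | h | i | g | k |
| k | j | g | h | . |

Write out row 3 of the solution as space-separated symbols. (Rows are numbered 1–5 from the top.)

i g h k j

(r1,c3) = j
(r1,c4) = i
(r1,c5) = g
(r2,c1) = g
(r2,c2) = i
(r3,c2) = g
(r3,c3) = h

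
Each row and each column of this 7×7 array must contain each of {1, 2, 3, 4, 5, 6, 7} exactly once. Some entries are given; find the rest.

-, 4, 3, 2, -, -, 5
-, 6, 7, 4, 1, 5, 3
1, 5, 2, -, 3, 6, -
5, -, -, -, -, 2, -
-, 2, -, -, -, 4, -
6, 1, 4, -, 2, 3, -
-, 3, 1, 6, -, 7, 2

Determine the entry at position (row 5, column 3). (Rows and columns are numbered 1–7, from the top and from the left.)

row 1 has {2,3,4,5}; column 1 has {1,5,6} — only 7 is left for (r1,c1).
row 1 has {2,3,4,5,7}; column 5 has {1,2,3} — only 6 is left for (r1,c5).
row 1 has {2,3,4,5,6,7}; column 6 has {2,3,4,5,6,7} — only 1 is left for (r1,c6).
row 2 has {1,3,4,5,6,7}; column 1 has {1,5,6,7} — only 2 is left for (r2,c1).
row 3 has {1,2,3,5,6}; column 4 has {2,4,6} — only 7 is left for (r3,c4).
row 3 has {1,2,3,5,6,7}; column 7 has {2,3,5} — only 4 is left for (r3,c7).
row 4 has {2,5}; column 2 has {1,2,3,4,5,6} — only 7 is left for (r4,c2).
row 4 has {2,5,7}; column 3 has {1,2,3,4,7} — only 6 is left for (r4,c3).
row 4 has {2,5,6,7}; column 5 has {1,2,3,6} — only 4 is left for (r4,c5).
row 4 has {2,4,5,6,7}; column 7 has {2,3,4,5} — only 1 is left for (r4,c7).
row 5 has {2,4}; column 1 has {1,2,5,6,7} — only 3 is left for (r5,c1).
row 5 has {2,3,4}; column 3 has {1,2,3,4,6,7} — only 5 is left for (r5,c3).

5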